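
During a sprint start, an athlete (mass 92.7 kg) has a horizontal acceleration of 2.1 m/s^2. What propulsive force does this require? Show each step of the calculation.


Propulsive force = mass * acceleration
= 92.7 kg * 2.1 m/s^2
= 194.67 N

194.67 N


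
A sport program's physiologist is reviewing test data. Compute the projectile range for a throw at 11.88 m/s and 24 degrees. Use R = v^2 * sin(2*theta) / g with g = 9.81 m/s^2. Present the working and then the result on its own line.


Two times the angle = 48 degrees
sin(48) = 0.743145
R = 141.1344 * 0.743145 / 9.81 = 10.691 m

10.691 m


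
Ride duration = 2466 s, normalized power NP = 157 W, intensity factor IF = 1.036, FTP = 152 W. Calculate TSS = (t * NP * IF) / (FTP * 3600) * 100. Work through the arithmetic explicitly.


Numerator = 2466 * 157 * 1.036 = 401099.832
Denominator = 152 * 3600 = 547200
TSS = 401099.832 / 547200 * 100
= 73.3

73.3 TSS


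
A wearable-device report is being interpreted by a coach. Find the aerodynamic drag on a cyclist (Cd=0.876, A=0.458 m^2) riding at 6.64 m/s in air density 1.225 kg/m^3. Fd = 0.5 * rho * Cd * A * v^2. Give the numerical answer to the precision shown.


Fd = 0.5 * 1.225 * 0.876 * 0.458 * 6.64^2
= 0.5 * 1.225 * 0.876 * 0.458 * 44.0896
= 10.835 N

10.835 N


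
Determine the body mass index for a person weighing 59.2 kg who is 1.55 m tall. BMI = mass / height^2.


BMI = mass / height^2
= 59.2 / 1.55^2
= 59.2 / 2.4025
= 24.64 kg/m^2

24.64 kg/m^2


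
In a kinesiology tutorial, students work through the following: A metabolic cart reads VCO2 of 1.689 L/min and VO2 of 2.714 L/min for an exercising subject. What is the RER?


RER = VCO2 / VO2 = 1.689 / 2.714 = 0.6223

0.6223


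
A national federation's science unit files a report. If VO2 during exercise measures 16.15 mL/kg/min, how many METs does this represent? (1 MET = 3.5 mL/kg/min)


METs = VO2 / 3.5 = 16.15 / 3.5 = 4.61

4.61 METs


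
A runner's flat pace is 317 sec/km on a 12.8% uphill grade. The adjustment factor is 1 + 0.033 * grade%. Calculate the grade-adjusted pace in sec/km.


Factor = 1 + 0.033 * 12.8 = 1.4224
Adjusted pace = 317 * 1.4224
= 450.9 sec/km

450.9 s/km


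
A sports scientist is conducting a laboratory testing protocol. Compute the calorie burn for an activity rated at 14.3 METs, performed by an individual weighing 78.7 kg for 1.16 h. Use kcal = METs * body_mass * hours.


Product of METs and mass = 14.3 * 78.7 = 1125.41
Total kcal = 1125.41 * 1.16 = 1305.48 kcal

1305.48 kcal


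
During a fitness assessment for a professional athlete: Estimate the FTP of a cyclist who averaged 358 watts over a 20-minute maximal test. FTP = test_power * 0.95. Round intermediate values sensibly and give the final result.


FTP = 358 * 0.95 = 340.1 W

340.1 W


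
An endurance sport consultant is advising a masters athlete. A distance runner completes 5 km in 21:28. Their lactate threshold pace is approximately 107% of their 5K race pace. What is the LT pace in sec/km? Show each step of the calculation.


Convert to seconds: 21 min 28 s = 1288 s
Pace per km = 1288 / 5 = 257.6 s/km
LT pace = 257.6 * 1.07 = 275.63 s/km

275.63 s/km


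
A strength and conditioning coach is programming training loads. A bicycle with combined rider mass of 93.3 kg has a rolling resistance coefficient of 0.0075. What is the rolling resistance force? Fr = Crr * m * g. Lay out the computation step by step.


Fr = 0.0075 * 93.3 * 9.81
= 0.69975 * 9.81
= 6.865 N

6.865 N


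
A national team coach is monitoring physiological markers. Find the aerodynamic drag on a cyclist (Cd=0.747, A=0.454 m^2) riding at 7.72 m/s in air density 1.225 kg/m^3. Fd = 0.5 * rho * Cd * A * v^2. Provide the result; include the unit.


Fd = 0.5 * 1.225 * 0.747 * 0.454 * 7.72^2
= 0.5 * 1.225 * 0.747 * 0.454 * 59.5984
= 12.38 N

12.38 N


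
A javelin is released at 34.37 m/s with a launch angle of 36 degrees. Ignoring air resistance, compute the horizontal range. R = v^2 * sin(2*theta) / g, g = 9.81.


Launch speed squared = 1181.2969
sin(2 * 36 deg) = 0.951057
Range = 1181.2969 * 0.951057 / 9.81
= 114.524 m

114.524 m


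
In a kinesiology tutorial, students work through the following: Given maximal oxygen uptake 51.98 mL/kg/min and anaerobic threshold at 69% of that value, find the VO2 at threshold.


Percentage as decimal = 0.69
VO2 at AT = 51.98 * 0.69 = 35.87 mL/kg/min

35.87 mL/kg/min


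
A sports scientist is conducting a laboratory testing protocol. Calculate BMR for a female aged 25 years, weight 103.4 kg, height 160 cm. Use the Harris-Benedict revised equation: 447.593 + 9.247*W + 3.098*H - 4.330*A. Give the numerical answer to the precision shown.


Substituting values:
W term = 9.247 * 103.4 = 956.1398
H term = 3.098 * 160 = 495.68
A term = 4.330 * 25 = 108.25
BMR = 1791.16 kcal/day

1791.16 kcal/day


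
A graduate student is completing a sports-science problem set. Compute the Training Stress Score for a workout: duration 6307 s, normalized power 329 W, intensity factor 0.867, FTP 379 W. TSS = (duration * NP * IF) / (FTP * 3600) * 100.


Product = 6307 * 329 * 0.867 = 1799027.601
Base = 379 * 3600 = 1364400
TSS = 1799027.601 / 1364400 * 100 = 131.85

131.85 TSS


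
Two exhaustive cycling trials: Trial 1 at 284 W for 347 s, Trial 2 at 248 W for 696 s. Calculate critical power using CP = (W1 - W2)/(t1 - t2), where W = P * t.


W1 = 284 * 347 = 98548 J
W2 = 248 * 696 = 172608 J
CP = (98548 - 172608) / (347 - 696)
= -74060 / -349
= 212.21 W

212.21 W


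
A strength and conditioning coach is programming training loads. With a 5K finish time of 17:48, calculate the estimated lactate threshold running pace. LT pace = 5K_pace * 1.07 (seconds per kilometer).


Race duration = 1068 s for 5 km
Average pace = 1068 / 5 = 213.6 s/km
LT pace = 213.6 * 1.07
= 228.55 s/km

228.55 s/km


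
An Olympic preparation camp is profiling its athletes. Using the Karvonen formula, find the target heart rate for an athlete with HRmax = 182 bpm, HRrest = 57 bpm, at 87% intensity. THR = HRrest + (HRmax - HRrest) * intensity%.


HRR = 182 - 57 = 125
THR = 57 + 125 * 0.87
= 57 + 108.75
= 165.75 bpm

165.75 bpm


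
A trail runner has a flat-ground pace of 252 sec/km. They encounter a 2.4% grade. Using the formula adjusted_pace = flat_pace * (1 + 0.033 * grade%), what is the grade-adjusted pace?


Grade factor = 1 + 0.033 * 2.4 = 1.0792
Adjusted = 252 * 1.0792 = 271.96 sec/km

271.96 s/km


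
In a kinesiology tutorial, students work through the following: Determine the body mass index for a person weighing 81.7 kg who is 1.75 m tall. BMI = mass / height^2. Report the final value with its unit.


BMI = mass / height^2
= 81.7 / 1.75^2
= 81.7 / 3.0625
= 26.68 kg/m^2

26.68 kg/m^2


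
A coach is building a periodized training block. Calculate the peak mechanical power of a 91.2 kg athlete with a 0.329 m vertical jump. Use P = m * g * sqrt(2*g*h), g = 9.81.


First, sqrt(2gh) = sqrt(2 * 9.81 * 0.329)
= sqrt(6.45498) = 2.540665 m/s
Power = 91.2 * 9.81 * 2.540665 = 2273.06 W

2273.06 W


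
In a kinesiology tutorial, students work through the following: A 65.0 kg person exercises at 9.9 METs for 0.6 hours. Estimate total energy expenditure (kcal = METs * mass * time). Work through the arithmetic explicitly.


Energy = METs * mass(kg) * time(h)
= 9.9 * 65.0 * 0.6
= 386.1 kcal

386.1 kcal


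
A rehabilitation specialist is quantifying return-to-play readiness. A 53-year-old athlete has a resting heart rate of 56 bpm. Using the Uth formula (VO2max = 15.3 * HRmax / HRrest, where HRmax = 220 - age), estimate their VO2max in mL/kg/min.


HRmax = 220 - 53 = 167 bpm
Ratio = HRmax / HRrest = 167 / 56 = 2.9821
VO2max = 15.3 * 2.9821 = 45.63 mL/kg/min

45.63 mL/kg/min


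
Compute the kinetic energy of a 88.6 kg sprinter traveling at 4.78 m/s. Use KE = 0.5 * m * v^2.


Velocity squared = 22.8484
KE = 0.5 * 88.6 * 22.8484 = 1012.18 J

1012.18 J


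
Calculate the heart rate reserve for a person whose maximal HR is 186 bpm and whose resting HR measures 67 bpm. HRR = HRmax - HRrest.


HRmax = 186 bpm
HRrest = 67 bpm
HRR = 186 - 67 = 119 bpm

119 bpm


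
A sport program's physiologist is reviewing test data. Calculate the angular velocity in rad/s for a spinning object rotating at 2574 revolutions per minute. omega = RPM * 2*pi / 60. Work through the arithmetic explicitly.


omega = RPM * 2*pi / 60
= 2574 * 6.28318531 / 60
= 269.549 rad/s

269.549 rad/s


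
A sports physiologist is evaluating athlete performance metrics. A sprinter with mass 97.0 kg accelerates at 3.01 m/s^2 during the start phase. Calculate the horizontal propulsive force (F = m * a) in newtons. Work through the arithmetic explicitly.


F = m * a
= 97.0 * 3.01
= 291.97 N

291.97 N


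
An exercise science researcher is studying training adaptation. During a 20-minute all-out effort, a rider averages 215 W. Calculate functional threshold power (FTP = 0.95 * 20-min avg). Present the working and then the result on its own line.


FTP = 0.95 * 215
= 204.25 W

204.25 W


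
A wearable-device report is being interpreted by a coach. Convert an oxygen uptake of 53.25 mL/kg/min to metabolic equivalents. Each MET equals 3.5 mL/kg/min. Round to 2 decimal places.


One MET = 3.5 mL/kg/min
Number of METs = 53.25 / 3.5
= 15.21 METs

15.21 METs


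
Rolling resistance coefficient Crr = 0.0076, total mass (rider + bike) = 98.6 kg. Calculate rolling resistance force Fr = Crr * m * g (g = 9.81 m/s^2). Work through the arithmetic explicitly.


Fr = Crr * m * g
= 0.0076 * 98.6 * 9.81
= 7.351 N

7.351 N


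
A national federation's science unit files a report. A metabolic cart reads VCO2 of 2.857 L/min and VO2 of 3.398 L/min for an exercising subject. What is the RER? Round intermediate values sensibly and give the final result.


RER = VCO2 / VO2 = 2.857 / 3.398 = 0.8408

0.8408


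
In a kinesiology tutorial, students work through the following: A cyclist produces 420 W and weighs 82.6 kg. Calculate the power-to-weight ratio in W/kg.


P/W = power / mass
= 420 / 82.6
= 5.085 W/kg

5.085 W/kg


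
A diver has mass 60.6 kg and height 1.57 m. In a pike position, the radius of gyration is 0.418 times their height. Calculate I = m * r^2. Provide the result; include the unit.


r = 0.418 * 1.57 = 0.65626 m
I = m * r^2 = 60.6 * 0.430677 = 26.099 kg*m^2

26.099 kg*m^2


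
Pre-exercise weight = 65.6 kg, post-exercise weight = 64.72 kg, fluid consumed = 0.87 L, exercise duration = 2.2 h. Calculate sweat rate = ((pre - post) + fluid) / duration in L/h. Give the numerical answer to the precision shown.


Weight loss = 65.6 - 64.72 = 0.88 kg (approx L)
Total sweat = 0.88 + 0.87 = 1.75 L
Sweat rate = 1.75 / 2.2 = 0.795 L/h

0.795 L/h


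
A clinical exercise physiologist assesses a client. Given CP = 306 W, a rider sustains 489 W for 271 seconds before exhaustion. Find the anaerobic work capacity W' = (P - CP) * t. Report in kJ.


Excess power = 489 - 306 = 183 W
Work above CP = 183 * 271 = 49593 J
W' = 49.593 kJ

49.593 kJ


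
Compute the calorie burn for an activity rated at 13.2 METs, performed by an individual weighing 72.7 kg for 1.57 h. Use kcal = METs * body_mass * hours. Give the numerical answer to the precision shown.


Product of METs and mass = 13.2 * 72.7 = 959.64
Total kcal = 959.64 * 1.57 = 1506.63 kcal

1506.63 kcal


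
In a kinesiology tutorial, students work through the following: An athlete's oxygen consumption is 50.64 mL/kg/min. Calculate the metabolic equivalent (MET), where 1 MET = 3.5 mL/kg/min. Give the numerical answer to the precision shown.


MET = VO2 / 3.5
= 50.64 / 3.5
= 14.47 METs

14.47 METs


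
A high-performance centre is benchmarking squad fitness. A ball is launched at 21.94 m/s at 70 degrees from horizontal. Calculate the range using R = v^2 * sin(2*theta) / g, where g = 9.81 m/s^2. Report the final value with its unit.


sin(2 * 70) = sin(140) = 0.642788
v^2 = 21.94^2 = 481.3636
R = 481.3636 * 0.642788 / 9.81
= 31.541 m

31.541 m


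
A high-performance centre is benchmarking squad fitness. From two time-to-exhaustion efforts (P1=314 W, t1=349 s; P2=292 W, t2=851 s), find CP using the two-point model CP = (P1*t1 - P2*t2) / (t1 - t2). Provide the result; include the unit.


Work in trial 1 = 109586 J
Work in trial 2 = 248492 J
Delta work = -138906 J
Delta time = -502 s
CP = -138906 / -502 = 276.71 W

276.71 W


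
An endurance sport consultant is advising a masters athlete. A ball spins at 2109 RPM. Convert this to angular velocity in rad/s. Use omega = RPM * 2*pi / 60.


omega = 2109 * 2 * pi / 60
= 2109 * 6.28318531 / 60
= 13251.238 / 60
= 220.854 rad/s

220.854 rad/s


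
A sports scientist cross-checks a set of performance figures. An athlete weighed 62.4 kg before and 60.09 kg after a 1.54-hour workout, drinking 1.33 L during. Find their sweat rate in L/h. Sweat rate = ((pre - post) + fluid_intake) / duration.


Body mass change = 2.31 kg
Total sweat loss = 2.31 + 1.33 = 3.64 L
Rate = 3.64 / 1.54 = 2.364 L/h

2.364 L/h


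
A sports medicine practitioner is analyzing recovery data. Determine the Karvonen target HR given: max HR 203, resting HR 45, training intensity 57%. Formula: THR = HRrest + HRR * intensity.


HRR = HRmax - HRrest = 203 - 45 = 158
THR = 45 + 158 * 0.57
= 135.06 bpm

135.06 bpm


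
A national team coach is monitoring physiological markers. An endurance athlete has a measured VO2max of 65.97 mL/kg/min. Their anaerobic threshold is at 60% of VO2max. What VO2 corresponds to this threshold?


Anaerobic threshold VO2 = VO2max * 60%
= 65.97 * 0.6
= 39.58 mL/kg/min

39.58 mL/kg/min


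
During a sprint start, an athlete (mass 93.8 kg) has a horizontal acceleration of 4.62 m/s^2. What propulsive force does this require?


Propulsive force = mass * acceleration
= 93.8 kg * 4.62 m/s^2
= 433.36 N

433.36 N


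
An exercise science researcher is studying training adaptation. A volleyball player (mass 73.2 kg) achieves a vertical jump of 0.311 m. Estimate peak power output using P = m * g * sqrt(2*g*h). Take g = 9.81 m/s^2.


2 * g * h = 2 * 9.81 * 0.311 = 6.10182
sqrt(6.10182) = 2.470186 m/s
P = 73.2 * 9.81 * 2.470186 = 1773.82 W

1773.82 W


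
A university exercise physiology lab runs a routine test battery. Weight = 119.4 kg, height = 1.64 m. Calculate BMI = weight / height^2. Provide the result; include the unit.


height^2 = 1.64^2 = 2.6896
BMI = 119.4 / 2.6896 = 44.39 kg/m^2

44.39 kg/m^2


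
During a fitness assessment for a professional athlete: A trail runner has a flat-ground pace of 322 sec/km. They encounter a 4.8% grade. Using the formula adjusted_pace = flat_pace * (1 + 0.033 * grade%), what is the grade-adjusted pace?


Grade factor = 1 + 0.033 * 4.8 = 1.1584
Adjusted = 322 * 1.1584 = 373.0 sec/km

373.0 s/km


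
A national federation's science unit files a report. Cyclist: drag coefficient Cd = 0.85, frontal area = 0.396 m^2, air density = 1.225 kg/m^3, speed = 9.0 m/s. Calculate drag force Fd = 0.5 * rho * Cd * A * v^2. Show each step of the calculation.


v^2 = 9.0^2 = 81.0
Fd = 0.5 * 1.225 * 0.85 * 0.396 * 81.0
= 16.7 N

16.7 N


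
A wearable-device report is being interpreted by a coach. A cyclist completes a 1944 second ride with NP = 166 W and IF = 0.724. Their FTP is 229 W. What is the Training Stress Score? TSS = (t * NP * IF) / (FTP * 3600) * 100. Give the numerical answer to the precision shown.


t * NP * IF = 1944 * 166 * 0.724 = 233637.696
FTP * 3600 = 824400
TSS = (233637.696 / 824400) * 100 = 28.34

28.34 TSS


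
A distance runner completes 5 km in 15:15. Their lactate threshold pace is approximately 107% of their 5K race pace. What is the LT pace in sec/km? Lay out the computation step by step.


Convert to seconds: 15 min 15 s = 915 s
Pace per km = 915 / 5 = 183.0 s/km
LT pace = 183.0 * 1.07 = 195.81 s/km

195.81 s/km


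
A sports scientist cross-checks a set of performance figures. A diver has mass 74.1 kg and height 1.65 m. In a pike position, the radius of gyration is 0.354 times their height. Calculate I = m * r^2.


r = 0.354 * 1.65 = 0.5841 m
I = m * r^2 = 74.1 * 0.341173 = 25.281 kg*m^2

25.281 kg*m^2


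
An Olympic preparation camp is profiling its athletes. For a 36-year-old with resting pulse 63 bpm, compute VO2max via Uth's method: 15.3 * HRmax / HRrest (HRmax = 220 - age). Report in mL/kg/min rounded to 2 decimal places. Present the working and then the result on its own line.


Step 1: HRmax = 220 - 36 = 184 bpm
Step 2: Ratio = 184 / 63 = 2.9206
Step 3: VO2max = 15.3 * 2.9206 = 44.69 mL/kg/min

44.69 mL/kg/min


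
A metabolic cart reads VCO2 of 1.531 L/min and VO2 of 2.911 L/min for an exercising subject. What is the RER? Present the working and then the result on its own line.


RER = VCO2 / VO2 = 1.531 / 2.911 = 0.5259

0.5259


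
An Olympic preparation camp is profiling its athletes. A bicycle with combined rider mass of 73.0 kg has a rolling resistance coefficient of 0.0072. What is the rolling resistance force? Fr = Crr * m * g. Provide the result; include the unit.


Fr = 0.0072 * 73.0 * 9.81
= 0.5256 * 9.81
= 5.156 N

5.156 N


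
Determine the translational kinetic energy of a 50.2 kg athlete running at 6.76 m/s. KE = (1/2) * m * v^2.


KE = 0.5 * m * v^2
= 0.5 * 50.2 * 6.76^2
= 0.5 * 50.2 * 45.6976
= 1147.01 J

1147.01 J


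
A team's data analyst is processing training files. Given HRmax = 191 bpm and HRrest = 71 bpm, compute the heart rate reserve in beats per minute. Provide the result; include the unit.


Heart rate reserve = maximum HR minus resting HR
HRR = 191 - 71 = 120 bpm

120 bpm


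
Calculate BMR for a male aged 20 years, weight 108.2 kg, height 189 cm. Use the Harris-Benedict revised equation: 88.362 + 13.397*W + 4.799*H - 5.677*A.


Substituting values:
W term = 13.397 * 108.2 = 1449.5554
H term = 4.799 * 189 = 907.011
A term = 5.677 * 20 = 113.54
BMR = 2331.39 kcal/day

2331.39 kcal/day


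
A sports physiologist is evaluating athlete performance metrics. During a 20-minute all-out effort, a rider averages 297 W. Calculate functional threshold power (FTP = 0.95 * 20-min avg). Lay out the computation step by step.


FTP = 0.95 * 297
= 282.15 W

282.15 W


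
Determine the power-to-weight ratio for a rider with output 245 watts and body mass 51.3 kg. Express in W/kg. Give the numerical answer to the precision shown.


P/W = 245 / 51.3 = 4.776 W/kg

4.776 W/kg


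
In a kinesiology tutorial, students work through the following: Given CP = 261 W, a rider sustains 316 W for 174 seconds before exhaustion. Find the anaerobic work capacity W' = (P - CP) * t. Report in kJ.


Excess power = 316 - 261 = 55 W
Work above CP = 55 * 174 = 9570 J
W' = 9.57 kJ

9.57 kJ


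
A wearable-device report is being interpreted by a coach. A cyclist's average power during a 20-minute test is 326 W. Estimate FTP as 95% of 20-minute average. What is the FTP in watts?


FTP = 20-min power * 0.95
= 326 * 0.95
= 309.7 W

309.7 W


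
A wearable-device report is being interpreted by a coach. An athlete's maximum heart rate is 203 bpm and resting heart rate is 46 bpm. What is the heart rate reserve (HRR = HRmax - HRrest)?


HRR = HRmax - HRrest
= 203 - 46
= 157 bpm

157 bpm


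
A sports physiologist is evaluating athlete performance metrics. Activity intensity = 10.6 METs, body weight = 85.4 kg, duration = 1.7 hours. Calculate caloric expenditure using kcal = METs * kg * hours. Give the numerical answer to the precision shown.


kcal = 10.6 * 85.4 * 1.7
= 905.24 * 1.7
= 1538.91 kcal

1538.91 kcal


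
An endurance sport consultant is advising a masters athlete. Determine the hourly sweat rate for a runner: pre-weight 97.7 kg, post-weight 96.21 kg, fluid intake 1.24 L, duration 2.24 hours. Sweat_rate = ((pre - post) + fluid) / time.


Mass lost = 97.7 - 96.21 = 1.49 kg
Add fluid consumed: 1.49 + 1.24 = 2.73 L total sweat
Sweat rate = 2.73 / 2.24 = 1.219 L/h

1.219 L/h


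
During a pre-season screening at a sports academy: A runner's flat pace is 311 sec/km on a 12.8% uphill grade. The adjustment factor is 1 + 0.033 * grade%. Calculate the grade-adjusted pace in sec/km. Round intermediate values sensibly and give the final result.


Factor = 1 + 0.033 * 12.8 = 1.4224
Adjusted pace = 311 * 1.4224
= 442.37 sec/km

442.37 s/km


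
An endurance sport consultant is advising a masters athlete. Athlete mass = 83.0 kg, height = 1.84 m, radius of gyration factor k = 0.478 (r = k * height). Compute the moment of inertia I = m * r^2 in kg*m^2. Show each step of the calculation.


r = k * height = 0.478 * 1.84 = 0.87952 m
r^2 = 0.87952^2 = 0.773555
I = 83.0 * 0.773555 = 64.205 kg*m^2

64.205 kg*m^2


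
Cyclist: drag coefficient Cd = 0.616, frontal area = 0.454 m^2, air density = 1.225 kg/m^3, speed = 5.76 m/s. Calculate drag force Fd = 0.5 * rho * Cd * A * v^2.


v^2 = 5.76^2 = 33.1776
Fd = 0.5 * 1.225 * 0.616 * 0.454 * 33.1776
= 5.683 N

5.683 N


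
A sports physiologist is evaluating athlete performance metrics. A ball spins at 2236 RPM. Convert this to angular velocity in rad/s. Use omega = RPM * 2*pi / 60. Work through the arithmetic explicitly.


omega = 2236 * 2 * pi / 60
= 2236 * 6.28318531 / 60
= 14049.202 / 60
= 234.153 rad/s

234.153 rad/s


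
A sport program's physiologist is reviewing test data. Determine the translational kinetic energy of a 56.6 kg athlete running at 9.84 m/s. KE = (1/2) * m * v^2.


KE = 0.5 * m * v^2
= 0.5 * 56.6 * 9.84^2
= 0.5 * 56.6 * 96.8256
= 2740.16 J

2740.16 J


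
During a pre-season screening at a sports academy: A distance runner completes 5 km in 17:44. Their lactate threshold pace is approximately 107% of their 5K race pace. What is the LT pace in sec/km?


Convert to seconds: 17 min 44 s = 1064 s
Pace per km = 1064 / 5 = 212.8 s/km
LT pace = 212.8 * 1.07 = 227.7 s/km

227.7 s/km


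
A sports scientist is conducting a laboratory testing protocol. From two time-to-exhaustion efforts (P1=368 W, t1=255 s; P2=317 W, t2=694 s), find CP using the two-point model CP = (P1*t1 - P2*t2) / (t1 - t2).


Work in trial 1 = 93840 J
Work in trial 2 = 219998 J
Delta work = -126158 J
Delta time = -439 s
CP = -126158 / -439 = 287.38 W

287.38 W


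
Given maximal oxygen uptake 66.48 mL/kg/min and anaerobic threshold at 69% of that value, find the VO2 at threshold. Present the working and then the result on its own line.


Percentage as decimal = 0.69
VO2 at AT = 66.48 * 0.69 = 45.87 mL/kg/min

45.87 mL/kg/min


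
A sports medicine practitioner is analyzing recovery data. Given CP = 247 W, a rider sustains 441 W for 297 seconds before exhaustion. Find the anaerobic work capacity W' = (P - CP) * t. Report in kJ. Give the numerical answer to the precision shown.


Excess power = 441 - 247 = 194 W
Work above CP = 194 * 297 = 57618 J
W' = 57.618 kJ

57.618 kJ


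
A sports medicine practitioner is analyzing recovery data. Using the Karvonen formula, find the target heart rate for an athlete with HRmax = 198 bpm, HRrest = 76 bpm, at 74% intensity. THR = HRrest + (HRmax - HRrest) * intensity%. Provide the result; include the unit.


HRR = 198 - 76 = 122
THR = 76 + 122 * 0.74
= 76 + 90.28
= 166.28 bpm

166.28 bpm


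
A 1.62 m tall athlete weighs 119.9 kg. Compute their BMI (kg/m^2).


height^2 = 2.6244 m^2
BMI = 119.9 / 2.6244 = 45.69 kg/m^2

45.69 kg/m^2


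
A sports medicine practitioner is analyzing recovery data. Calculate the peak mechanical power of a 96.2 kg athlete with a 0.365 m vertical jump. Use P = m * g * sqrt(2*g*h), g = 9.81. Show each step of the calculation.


First, sqrt(2gh) = sqrt(2 * 9.81 * 0.365)
= sqrt(7.1613) = 2.676061 m/s
Power = 96.2 * 9.81 * 2.676061 = 2525.46 W

2525.46 W


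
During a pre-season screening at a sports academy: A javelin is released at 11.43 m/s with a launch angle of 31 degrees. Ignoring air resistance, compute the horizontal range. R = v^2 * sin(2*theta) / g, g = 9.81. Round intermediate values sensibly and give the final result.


Launch speed squared = 130.6449
sin(2 * 31 deg) = 0.882948
Range = 130.6449 * 0.882948 / 9.81
= 11.759 m

11.759 m


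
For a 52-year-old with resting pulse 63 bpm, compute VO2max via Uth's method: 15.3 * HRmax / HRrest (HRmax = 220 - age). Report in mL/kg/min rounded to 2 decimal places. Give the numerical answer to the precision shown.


Step 1: HRmax = 220 - 52 = 168 bpm
Step 2: Ratio = 168 / 63 = 2.6667
Step 3: VO2max = 15.3 * 2.6667 = 40.8 mL/kg/min

40.8 mL/kg/min


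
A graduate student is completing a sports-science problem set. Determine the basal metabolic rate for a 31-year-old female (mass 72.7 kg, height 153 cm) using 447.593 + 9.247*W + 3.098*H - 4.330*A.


BMR = 447.593 + 9.247*72.7 + 3.098*153 - 4.330*31
= 1459.61 kcal/day

1459.61 kcal/day


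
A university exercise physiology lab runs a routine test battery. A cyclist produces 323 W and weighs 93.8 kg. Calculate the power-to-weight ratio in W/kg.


P/W = power / mass
= 323 / 93.8
= 3.443 W/kg

3.443 W/kg


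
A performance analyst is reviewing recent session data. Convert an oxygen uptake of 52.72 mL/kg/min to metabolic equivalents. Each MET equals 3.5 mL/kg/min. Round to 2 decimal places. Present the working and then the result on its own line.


One MET = 3.5 mL/kg/min
Number of METs = 52.72 / 3.5
= 15.06 METs

15.06 METs


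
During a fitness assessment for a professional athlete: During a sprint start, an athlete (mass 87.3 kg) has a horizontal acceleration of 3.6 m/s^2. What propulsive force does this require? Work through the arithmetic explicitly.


Propulsive force = mass * acceleration
= 87.3 kg * 3.6 m/s^2
= 314.28 N

314.28 N


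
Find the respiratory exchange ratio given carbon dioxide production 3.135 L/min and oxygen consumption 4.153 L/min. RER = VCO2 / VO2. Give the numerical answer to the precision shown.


VCO2 = 3.135 L/min
VO2 = 4.153 L/min
RER = 3.135 / 4.153 = 0.7549

0.7549


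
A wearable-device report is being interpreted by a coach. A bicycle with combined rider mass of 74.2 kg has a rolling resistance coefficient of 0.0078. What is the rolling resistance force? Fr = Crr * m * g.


Fr = 0.0078 * 74.2 * 9.81
= 0.57876 * 9.81
= 5.678 N

5.678 N


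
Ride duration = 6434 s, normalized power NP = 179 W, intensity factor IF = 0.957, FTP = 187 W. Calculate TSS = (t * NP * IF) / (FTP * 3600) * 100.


Numerator = 6434 * 179 * 0.957 = 1102163.502
Denominator = 187 * 3600 = 673200
TSS = 1102163.502 / 673200 * 100
= 163.72

163.72 TSS


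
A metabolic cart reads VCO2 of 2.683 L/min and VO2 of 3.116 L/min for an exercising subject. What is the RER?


RER = VCO2 / VO2 = 2.683 / 3.116 = 0.861

0.861


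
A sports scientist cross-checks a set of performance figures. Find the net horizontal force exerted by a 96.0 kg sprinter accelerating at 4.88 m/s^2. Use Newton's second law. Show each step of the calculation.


Newton's second law: F = m * a
F = 96.0 * 4.88 = 468.48 N

468.48 N


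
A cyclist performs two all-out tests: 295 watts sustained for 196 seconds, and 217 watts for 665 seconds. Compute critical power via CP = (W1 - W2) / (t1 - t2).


W1 = P1 * t1 = 295 * 196 = 57820 J
W2 = P2 * t2 = 217 * 665 = 144305 J
CP = (57820 - 144305) / (196 - 665)
= 184.4 W

184.4 W


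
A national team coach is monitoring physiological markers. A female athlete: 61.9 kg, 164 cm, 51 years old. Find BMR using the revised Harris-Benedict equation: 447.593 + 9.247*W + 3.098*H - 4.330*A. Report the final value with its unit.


Intercept = 447.593
Weight contribution = 9.247 * 61.9 = 572.3893
Height contribution = 3.098 * 164 = 508.072
Age contribution = 4.33 * 51 = 220.83
BMR = 447.593 + 572.3893 + 508.072 - 220.83
= 1307.22 kcal/day

1307.22 kcal/day


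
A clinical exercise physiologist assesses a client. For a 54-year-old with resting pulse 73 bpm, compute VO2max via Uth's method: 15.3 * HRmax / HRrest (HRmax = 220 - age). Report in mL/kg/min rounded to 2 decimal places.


Step 1: HRmax = 220 - 54 = 166 bpm
Step 2: Ratio = 166 / 73 = 2.274
Step 3: VO2max = 15.3 * 2.274 = 34.79 mL/kg/min

34.79 mL/kg/min


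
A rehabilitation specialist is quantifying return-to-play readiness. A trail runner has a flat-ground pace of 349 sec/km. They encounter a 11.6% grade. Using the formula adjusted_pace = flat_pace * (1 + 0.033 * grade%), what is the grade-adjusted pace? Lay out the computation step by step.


Grade factor = 1 + 0.033 * 11.6 = 1.3828
Adjusted = 349 * 1.3828 = 482.6 sec/km

482.6 s/km


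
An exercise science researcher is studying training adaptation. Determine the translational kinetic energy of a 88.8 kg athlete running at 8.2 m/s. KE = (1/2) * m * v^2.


KE = 0.5 * m * v^2
= 0.5 * 88.8 * 8.2^2
= 0.5 * 88.8 * 67.24
= 2985.46 J

2985.46 J


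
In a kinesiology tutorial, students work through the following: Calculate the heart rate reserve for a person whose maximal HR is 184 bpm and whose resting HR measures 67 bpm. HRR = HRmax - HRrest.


HRmax = 184 bpm
HRrest = 67 bpm
HRR = 184 - 67 = 117 bpm

117 bpm


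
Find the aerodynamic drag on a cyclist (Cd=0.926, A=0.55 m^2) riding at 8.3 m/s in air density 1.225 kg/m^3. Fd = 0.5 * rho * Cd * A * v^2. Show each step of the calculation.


Fd = 0.5 * 1.225 * 0.926 * 0.55 * 8.3^2
= 0.5 * 1.225 * 0.926 * 0.55 * 68.89
= 21.49 N

21.49 N


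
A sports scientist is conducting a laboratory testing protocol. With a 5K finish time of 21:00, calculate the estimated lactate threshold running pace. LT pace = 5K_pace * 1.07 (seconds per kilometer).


Race duration = 1260 s for 5 km
Average pace = 1260 / 5 = 252.0 s/km
LT pace = 252.0 * 1.07
= 269.64 s/km

269.64 s/km


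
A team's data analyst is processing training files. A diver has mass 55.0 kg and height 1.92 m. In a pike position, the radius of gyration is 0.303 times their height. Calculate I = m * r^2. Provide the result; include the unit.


r = 0.303 * 1.92 = 0.58176 m
I = m * r^2 = 55.0 * 0.338445 = 18.614 kg*m^2

18.614 kg*m^2


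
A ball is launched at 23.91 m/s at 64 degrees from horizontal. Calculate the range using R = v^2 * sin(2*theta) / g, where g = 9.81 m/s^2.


sin(2 * 64) = sin(128) = 0.788011
v^2 = 23.91^2 = 571.6881
R = 571.6881 * 0.788011 / 9.81
= 45.922 m

45.922 m


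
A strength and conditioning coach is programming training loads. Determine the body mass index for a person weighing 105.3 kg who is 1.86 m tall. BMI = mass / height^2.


BMI = mass / height^2
= 105.3 / 1.86^2
= 105.3 / 3.4596
= 30.44 kg/m^2

30.44 kg/m^2


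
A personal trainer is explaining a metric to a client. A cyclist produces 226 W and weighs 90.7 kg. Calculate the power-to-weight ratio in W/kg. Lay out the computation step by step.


P/W = power / mass
= 226 / 90.7
= 2.492 W/kg

2.492 W/kg


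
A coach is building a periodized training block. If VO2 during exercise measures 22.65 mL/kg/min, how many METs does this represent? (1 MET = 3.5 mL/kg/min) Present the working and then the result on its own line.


METs = VO2 / 3.5 = 22.65 / 3.5 = 6.47

6.47 METs


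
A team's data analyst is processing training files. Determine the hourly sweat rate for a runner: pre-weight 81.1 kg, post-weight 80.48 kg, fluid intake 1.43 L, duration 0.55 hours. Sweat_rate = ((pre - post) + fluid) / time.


Mass lost = 81.1 - 80.48 = 0.62 kg
Add fluid consumed: 0.62 + 1.43 = 2.05 L total sweat
Sweat rate = 2.05 / 0.55 = 3.727 L/h

3.727 L/h


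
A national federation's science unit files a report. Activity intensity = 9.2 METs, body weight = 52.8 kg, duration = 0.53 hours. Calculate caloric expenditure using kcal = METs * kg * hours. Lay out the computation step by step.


kcal = 9.2 * 52.8 * 0.53
= 485.76 * 0.53
= 257.45 kcal

257.45 kcal


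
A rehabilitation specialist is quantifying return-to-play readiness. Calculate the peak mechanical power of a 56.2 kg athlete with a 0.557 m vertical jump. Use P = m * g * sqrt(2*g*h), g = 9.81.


First, sqrt(2gh) = sqrt(2 * 9.81 * 0.557)
= sqrt(10.92834) = 3.305804 m/s
Power = 56.2 * 9.81 * 3.305804 = 1822.56 W

1822.56 W


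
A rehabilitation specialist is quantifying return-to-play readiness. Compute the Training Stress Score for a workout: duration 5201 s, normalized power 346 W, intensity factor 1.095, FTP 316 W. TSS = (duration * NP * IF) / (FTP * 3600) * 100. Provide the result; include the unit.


Product = 5201 * 346 * 1.095 = 1970502.87
Base = 316 * 3600 = 1137600
TSS = 1970502.87 / 1137600 * 100 = 173.22

173.22 TSS


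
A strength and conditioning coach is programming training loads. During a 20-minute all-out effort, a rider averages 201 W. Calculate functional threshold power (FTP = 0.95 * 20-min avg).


FTP = 0.95 * 201
= 190.95 W

190.95 W


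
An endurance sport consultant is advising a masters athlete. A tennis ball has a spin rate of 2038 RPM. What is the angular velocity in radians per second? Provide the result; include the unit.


Convert RPM to rad/s: multiply by 2*pi and divide by 60
omega = 2038 * 2 * pi / 60
= 213.419 rad/s

213.419 rad/s


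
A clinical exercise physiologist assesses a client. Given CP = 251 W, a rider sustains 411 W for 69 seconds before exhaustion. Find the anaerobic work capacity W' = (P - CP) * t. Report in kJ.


Excess power = 411 - 251 = 160 W
Work above CP = 160 * 69 = 11040 J
W' = 11.04 kJ

11.04 kJ


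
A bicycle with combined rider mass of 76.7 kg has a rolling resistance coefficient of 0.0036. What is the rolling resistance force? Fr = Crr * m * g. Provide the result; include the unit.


Fr = 0.0036 * 76.7 * 9.81
= 0.27612 * 9.81
= 2.709 N

2.709 N


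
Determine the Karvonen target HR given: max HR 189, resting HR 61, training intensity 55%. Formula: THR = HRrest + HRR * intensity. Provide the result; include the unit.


HRR = HRmax - HRrest = 189 - 61 = 128
THR = 61 + 128 * 0.55
= 131.4 bpm

131.4 bpm


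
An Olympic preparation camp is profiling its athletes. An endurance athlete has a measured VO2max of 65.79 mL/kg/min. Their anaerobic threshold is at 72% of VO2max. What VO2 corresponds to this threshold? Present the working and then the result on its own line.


Anaerobic threshold VO2 = VO2max * 72%
= 65.79 * 0.72
= 47.37 mL/kg/min

47.37 mL/kg/min


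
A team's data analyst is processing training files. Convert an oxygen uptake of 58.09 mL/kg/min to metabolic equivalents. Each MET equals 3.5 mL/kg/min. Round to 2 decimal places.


One MET = 3.5 mL/kg/min
Number of METs = 58.09 / 3.5
= 16.6 METs

16.6 METs


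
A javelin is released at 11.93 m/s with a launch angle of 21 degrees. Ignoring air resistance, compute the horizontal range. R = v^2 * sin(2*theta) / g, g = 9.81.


Launch speed squared = 142.3249
sin(2 * 21 deg) = 0.669131
Range = 142.3249 * 0.669131 / 9.81
= 9.708 m

9.708 m


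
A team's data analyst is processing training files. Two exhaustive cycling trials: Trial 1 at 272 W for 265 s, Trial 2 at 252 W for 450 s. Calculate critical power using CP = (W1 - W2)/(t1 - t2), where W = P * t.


W1 = 272 * 265 = 72080 J
W2 = 252 * 450 = 113400 J
CP = (72080 - 113400) / (265 - 450)
= -41320 / -185
= 223.35 W

223.35 W


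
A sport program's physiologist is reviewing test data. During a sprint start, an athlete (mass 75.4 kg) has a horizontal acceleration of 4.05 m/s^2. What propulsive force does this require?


Propulsive force = mass * acceleration
= 75.4 kg * 4.05 m/s^2
= 305.37 N

305.37 N


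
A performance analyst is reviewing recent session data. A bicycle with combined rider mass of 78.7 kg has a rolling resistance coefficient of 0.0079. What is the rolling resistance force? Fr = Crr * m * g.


Fr = 0.0079 * 78.7 * 9.81
= 0.62173 * 9.81
= 6.099 N

6.099 N


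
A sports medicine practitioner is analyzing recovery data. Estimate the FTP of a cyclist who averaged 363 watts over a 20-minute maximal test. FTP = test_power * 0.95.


FTP = 363 * 0.95 = 344.85 W

344.85 W


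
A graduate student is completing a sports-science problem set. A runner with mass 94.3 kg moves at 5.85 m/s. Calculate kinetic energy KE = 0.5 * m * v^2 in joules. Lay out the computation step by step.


v^2 = 5.85^2 = 34.2225
KE = 0.5 * 94.3 * 34.2225
= 1613.59 J

1613.59 J


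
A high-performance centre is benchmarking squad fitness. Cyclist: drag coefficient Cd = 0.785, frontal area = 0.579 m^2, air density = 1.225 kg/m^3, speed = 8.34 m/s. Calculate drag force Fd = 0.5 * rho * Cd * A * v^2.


v^2 = 8.34^2 = 69.5556
Fd = 0.5 * 1.225 * 0.785 * 0.579 * 69.5556
= 19.364 N

19.364 N


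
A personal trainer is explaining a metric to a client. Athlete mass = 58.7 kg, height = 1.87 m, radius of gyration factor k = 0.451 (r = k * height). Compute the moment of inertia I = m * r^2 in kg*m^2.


r = k * height = 0.451 * 1.87 = 0.84337 m
r^2 = 0.84337^2 = 0.711273
I = 58.7 * 0.711273 = 41.752 kg*m^2

41.752 kg*m^2


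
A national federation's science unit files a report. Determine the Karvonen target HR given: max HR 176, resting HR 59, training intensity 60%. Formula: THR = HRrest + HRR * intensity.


HRR = HRmax - HRrest = 176 - 59 = 117
THR = 59 + 117 * 0.6
= 129.2 bpm

129.2 bpm


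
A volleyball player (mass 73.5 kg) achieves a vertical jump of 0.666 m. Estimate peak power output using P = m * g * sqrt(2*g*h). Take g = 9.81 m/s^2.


2 * g * h = 2 * 9.81 * 0.666 = 13.06692
sqrt(13.06692) = 3.614819 m/s
P = 73.5 * 9.81 * 3.614819 = 2606.41 W

2606.41 W


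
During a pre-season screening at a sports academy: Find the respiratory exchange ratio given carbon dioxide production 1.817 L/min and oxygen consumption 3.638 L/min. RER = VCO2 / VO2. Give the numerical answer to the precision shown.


VCO2 = 1.817 L/min
VO2 = 3.638 L/min
RER = 1.817 / 3.638 = 0.4995

0.4995


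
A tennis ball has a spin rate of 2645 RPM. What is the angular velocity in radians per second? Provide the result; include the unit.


Convert RPM to rad/s: multiply by 2*pi and divide by 60
omega = 2645 * 2 * pi / 60
= 276.984 rad/s

276.984 rad/s


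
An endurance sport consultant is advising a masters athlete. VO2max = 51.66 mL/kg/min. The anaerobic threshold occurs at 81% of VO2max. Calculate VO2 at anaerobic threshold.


AT fraction = 81 / 100 = 0.81
AT VO2 = 51.66 * 0.81
= 41.84 mL/kg/min

41.84 mL/kg/min


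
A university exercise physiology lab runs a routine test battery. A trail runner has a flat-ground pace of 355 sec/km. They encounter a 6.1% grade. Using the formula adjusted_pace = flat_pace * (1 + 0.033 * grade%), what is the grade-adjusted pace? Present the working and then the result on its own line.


Grade factor = 1 + 0.033 * 6.1 = 1.2013
Adjusted = 355 * 1.2013 = 426.46 sec/km

426.46 s/km


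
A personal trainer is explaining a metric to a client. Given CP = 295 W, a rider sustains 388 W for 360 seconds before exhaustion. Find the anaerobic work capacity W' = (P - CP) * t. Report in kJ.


Excess power = 388 - 295 = 93 W
Work above CP = 93 * 360 = 33480 J
W' = 33.48 kJ

33.48 kJ


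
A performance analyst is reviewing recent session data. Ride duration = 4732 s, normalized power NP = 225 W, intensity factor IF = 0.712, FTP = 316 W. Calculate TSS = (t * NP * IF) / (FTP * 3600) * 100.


Numerator = 4732 * 225 * 0.712 = 758066.4
Denominator = 316 * 3600 = 1137600
TSS = 758066.4 / 1137600 * 100
= 66.64

66.64 TSS


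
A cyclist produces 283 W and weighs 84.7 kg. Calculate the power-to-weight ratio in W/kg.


P/W = power / mass
= 283 / 84.7
= 3.341 W/kg

3.341 W/kg


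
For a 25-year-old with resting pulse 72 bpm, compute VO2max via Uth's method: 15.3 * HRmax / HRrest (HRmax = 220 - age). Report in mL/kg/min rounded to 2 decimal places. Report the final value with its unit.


Step 1: HRmax = 220 - 25 = 195 bpm
Step 2: Ratio = 195 / 72 = 2.7083
Step 3: VO2max = 15.3 * 2.7083 = 41.44 mL/kg/min

41.44 mL/kg/min
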